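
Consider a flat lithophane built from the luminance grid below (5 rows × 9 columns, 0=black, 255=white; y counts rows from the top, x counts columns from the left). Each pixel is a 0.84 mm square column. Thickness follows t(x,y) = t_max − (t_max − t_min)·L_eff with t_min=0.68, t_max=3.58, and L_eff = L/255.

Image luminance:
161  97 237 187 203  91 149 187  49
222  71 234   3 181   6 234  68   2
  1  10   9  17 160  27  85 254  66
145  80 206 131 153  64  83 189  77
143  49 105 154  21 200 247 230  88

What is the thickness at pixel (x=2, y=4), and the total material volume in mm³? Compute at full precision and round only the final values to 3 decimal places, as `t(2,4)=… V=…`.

t(2,4)=2.386 V=70.533

span = t_max - t_min = 3.58 - 0.68 = 2.900
L(2,4) = 105, L_eff = 105/255 = 0.411765
t(2,4) = 3.58 - 2.900·0.411765 = 2.386
Σt over all 5·9 pixels = 84967/850 ≈ 99.9611765
V = pitch²·Σt = 0.84²·84967/850 = 70.533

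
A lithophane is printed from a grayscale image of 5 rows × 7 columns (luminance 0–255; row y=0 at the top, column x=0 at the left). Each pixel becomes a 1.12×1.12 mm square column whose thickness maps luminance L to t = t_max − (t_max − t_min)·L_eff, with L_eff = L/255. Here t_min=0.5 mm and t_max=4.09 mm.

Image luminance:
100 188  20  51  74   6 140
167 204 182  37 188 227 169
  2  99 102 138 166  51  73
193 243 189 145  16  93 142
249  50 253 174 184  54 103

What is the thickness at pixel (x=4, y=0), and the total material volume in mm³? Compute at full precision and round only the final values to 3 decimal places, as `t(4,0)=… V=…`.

span = t_max - t_min = 4.09 - 0.5 = 3.590
L(4,0) = 74, L_eff = 74/255 = 0.290196
t(4,0) = 4.09 - 3.590·0.290196 = 3.048
Σt over all 5·7 pixels = 2044877/25500 ≈ 80.1912549
V = pitch²·Σt = 1.12²·2044877/25500 = 100.592

t(4,0)=3.048 V=100.592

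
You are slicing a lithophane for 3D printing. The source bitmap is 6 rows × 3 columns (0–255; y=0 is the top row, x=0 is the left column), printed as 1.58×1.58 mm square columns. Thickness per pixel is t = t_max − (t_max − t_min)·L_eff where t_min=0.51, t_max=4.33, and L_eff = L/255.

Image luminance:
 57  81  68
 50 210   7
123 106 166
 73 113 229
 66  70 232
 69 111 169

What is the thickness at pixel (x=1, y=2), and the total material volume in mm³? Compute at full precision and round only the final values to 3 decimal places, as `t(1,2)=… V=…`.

t(1,2)=2.742 V=119.775

span = t_max - t_min = 4.33 - 0.51 = 3.820
L(1,2) = 106, L_eff = 106/255 = 0.415686
t(1,2) = 4.33 - 3.820·0.415686 = 2.742
Σt over all 6·3 pixels = 122347/2550 ≈ 47.9792157
V = pitch²·Σt = 1.58²·122347/2550 = 119.775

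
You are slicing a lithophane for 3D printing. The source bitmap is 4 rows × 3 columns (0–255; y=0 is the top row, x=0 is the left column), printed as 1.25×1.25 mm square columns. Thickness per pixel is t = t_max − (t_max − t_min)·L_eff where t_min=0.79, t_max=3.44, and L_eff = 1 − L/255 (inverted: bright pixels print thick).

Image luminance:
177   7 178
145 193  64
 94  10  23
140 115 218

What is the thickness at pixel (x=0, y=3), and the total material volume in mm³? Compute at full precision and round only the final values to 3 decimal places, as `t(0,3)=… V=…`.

span = t_max - t_min = 3.44 - 0.79 = 2.650
L(0,3) = 140, L_eff = 1 - 140/255 = 0.450980 (inverted)
t(0,3) = 3.44 - 2.650·0.450980 = 2.245
Σt over all 4·3 pixels = 6032/255 ≈ 23.6549020
V = pitch²·Σt = 1.25²·6032/255 = 36.961

t(0,3)=2.245 V=36.961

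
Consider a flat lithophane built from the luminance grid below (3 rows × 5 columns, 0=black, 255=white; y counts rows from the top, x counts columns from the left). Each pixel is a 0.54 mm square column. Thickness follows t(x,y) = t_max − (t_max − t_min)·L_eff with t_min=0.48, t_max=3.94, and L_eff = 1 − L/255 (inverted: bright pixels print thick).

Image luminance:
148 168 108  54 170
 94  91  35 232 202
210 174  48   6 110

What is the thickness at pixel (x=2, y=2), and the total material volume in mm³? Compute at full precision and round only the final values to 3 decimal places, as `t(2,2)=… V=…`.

span = t_max - t_min = 3.94 - 0.48 = 3.460
L(2,2) = 48, L_eff = 1 - 48/255 = 0.811765 (inverted)
t(2,2) = 3.94 - 3.460·0.811765 = 1.131
Σt over all 3·5 pixels = 8237/255 ≈ 32.3019608
V = pitch²·Σt = 0.54²·8237/255 = 9.419

t(2,2)=1.131 V=9.419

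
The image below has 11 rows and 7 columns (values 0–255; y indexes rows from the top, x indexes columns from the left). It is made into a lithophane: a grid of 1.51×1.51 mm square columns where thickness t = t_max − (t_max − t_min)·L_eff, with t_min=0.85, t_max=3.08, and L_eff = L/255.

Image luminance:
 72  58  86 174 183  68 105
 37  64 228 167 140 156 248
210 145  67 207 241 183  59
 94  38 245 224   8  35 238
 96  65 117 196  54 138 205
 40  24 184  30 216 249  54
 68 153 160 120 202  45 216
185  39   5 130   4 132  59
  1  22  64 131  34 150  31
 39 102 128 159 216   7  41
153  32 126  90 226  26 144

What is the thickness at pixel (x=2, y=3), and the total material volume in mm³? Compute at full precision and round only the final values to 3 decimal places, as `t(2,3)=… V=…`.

t(2,3)=0.937 V=363.524

span = t_max - t_min = 3.08 - 0.85 = 2.230
L(2,3) = 245, L_eff = 245/255 = 0.960784
t(2,3) = 3.08 - 2.230·0.960784 = 0.937
Σt over all 11·7 pixels = 1016389/6375 ≈ 159.4335686
V = pitch²·Σt = 1.51²·1016389/6375 = 363.524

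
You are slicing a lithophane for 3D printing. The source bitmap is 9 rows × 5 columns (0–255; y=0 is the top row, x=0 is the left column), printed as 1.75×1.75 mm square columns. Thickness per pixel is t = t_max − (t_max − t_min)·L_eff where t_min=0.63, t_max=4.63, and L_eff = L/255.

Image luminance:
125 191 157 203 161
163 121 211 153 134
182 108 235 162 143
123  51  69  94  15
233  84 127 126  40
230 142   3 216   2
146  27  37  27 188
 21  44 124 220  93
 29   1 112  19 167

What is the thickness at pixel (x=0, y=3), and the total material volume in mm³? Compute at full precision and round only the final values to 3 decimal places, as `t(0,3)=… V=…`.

span = t_max - t_min = 4.63 - 0.63 = 4.000
L(0,3) = 123, L_eff = 123/255 = 0.482353
t(0,3) = 4.63 - 4.000·0.482353 = 2.701
Σt over all 9·5 pixels = 42791/340 ≈ 125.8558824
V = pitch²·Σt = 1.75²·42791/340 = 385.434

t(0,3)=2.701 V=385.434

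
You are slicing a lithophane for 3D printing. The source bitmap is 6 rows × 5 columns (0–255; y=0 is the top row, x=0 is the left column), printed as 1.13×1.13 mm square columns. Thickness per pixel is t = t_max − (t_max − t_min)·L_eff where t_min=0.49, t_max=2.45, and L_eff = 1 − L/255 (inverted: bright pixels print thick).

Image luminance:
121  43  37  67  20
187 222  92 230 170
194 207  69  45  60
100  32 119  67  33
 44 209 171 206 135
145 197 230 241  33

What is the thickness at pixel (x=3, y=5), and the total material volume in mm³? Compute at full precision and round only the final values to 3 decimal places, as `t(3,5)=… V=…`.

t(3,5)=2.342 V=55.340

span = t_max - t_min = 2.45 - 0.49 = 1.960
L(3,5) = 241, L_eff = 1 - 241/255 = 0.054902 (inverted)
t(3,5) = 2.45 - 1.960·0.054902 = 2.342
Σt over all 6·5 pixels = 184191/4250 ≈ 43.3390588
V = pitch²·Σt = 1.13²·184191/4250 = 55.340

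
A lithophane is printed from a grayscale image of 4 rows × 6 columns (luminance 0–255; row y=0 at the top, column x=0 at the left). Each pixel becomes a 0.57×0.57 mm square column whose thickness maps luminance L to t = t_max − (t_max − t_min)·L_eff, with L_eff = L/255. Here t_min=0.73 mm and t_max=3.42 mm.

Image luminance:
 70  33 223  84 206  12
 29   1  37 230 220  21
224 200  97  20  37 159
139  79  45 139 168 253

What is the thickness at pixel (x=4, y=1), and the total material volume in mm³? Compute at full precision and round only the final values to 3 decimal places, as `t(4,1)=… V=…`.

span = t_max - t_min = 3.42 - 0.73 = 2.690
L(4,1) = 220, L_eff = 220/255 = 0.862745
t(4,1) = 3.42 - 2.690·0.862745 = 1.099
Σt over all 4·6 pixels = 679873/12750 ≈ 53.3233725
V = pitch²·Σt = 0.57²·679873/12750 = 17.325

t(4,1)=1.099 V=17.325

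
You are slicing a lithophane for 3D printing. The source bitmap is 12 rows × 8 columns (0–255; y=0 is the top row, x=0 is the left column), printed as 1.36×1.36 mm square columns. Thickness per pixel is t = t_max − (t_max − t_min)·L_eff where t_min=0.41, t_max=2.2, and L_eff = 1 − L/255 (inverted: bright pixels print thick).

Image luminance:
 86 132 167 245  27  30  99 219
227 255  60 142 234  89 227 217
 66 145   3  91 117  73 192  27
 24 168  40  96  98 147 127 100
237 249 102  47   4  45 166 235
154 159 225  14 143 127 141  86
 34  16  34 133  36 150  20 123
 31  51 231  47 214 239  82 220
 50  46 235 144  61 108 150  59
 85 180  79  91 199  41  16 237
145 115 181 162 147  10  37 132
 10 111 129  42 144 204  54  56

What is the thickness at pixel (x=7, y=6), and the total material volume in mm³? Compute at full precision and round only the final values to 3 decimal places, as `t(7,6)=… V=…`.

t(7,6)=1.273 V=218.540

span = t_max - t_min = 2.2 - 0.41 = 1.790
L(7,6) = 123, L_eff = 1 - 123/255 = 0.517647 (inverted)
t(7,6) = 2.2 - 1.790·0.517647 = 1.273
Σt over all 12·8 pixels = 602591/5100 ≈ 118.1550980
V = pitch²·Σt = 1.36²·602591/5100 = 218.540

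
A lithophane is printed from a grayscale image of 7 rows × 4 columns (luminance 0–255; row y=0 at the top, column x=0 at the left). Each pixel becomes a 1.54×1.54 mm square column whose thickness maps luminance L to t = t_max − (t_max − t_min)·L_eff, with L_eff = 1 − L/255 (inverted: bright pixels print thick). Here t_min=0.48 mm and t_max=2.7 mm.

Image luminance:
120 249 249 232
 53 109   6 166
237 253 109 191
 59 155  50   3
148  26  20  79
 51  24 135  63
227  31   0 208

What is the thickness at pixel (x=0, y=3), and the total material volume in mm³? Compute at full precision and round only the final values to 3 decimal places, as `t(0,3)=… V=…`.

span = t_max - t_min = 2.7 - 0.48 = 2.220
L(0,3) = 59, L_eff = 1 - 59/255 = 0.768627 (inverted)
t(0,3) = 2.7 - 2.220·0.768627 = 0.994
Σt over all 7·4 pixels = 177481/4250 ≈ 41.7602353
V = pitch²·Σt = 1.54²·177481/4250 = 99.039

t(0,3)=0.994 V=99.039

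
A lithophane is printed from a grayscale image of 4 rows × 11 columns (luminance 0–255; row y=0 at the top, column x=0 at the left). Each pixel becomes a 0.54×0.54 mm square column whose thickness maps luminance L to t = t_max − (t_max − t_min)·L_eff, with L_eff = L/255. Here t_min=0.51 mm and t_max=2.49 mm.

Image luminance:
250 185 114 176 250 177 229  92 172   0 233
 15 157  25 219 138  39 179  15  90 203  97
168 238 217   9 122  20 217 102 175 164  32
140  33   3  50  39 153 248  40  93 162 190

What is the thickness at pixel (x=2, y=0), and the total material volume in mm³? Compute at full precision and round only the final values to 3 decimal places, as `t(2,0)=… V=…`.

span = t_max - t_min = 2.49 - 0.51 = 1.980
L(2,0) = 114, L_eff = 114/255 = 0.447059
t(2,0) = 2.49 - 1.980·0.447059 = 1.605
Σt over all 4·11 pixels = 27852/425 ≈ 65.5341176
V = pitch²·Σt = 0.54²·27852/425 = 19.110

t(2,0)=1.605 V=19.110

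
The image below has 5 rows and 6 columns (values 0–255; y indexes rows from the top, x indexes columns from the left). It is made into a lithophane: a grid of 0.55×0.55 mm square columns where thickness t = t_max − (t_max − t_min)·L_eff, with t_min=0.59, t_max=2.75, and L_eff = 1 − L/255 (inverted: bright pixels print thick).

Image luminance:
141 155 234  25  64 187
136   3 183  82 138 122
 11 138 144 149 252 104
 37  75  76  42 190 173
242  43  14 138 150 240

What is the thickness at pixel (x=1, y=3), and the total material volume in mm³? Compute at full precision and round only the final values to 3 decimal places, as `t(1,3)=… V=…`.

t(1,3)=1.225 V=14.804

span = t_max - t_min = 2.75 - 0.59 = 2.160
L(1,3) = 75, L_eff = 1 - 75/255 = 0.705882 (inverted)
t(1,3) = 2.75 - 2.160·0.705882 = 1.225
Σt over all 5·6 pixels = 207993/4250 ≈ 48.9395294
V = pitch²·Σt = 0.55²·207993/4250 = 14.804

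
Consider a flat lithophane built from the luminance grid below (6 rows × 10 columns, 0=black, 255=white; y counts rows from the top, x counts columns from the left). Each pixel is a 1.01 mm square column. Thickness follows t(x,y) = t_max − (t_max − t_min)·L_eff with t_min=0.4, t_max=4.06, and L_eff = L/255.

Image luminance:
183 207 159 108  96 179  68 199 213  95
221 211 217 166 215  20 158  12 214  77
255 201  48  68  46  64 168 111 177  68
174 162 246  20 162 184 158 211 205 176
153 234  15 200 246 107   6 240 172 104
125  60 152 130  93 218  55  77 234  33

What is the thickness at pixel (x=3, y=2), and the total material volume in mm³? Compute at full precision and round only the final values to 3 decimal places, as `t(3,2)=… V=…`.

span = t_max - t_min = 4.06 - 0.4 = 3.660
L(3,2) = 68, L_eff = 68/255 = 0.266667
t(3,2) = 4.06 - 3.660·0.266667 = 3.084
Σt over all 6·10 pixels = 256082/2125 ≈ 120.5091765
V = pitch²·Σt = 1.01²·256082/2125 = 122.931

t(3,2)=3.084 V=122.931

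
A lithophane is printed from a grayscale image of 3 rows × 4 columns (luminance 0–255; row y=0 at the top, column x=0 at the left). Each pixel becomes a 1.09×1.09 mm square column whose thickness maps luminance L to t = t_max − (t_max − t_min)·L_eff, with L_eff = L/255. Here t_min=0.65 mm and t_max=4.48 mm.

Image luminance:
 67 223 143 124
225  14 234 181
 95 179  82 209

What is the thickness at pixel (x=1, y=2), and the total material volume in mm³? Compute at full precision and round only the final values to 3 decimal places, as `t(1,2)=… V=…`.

span = t_max - t_min = 4.48 - 0.65 = 3.830
L(1,2) = 179, L_eff = 179/255 = 0.701961
t(1,2) = 4.48 - 3.830·0.701961 = 1.791
Σt over all 3·4 pixels = 57556/2125 ≈ 27.0851765
V = pitch²·Σt = 1.09²·57556/2125 = 32.180

t(1,2)=1.791 V=32.180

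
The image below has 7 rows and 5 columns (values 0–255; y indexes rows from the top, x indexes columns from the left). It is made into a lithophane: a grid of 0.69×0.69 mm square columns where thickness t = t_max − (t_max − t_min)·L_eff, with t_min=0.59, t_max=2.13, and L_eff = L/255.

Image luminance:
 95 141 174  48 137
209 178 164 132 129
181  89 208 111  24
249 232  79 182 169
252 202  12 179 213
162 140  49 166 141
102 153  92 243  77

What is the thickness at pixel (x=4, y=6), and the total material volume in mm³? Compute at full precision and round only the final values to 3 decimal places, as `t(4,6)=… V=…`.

span = t_max - t_min = 2.13 - 0.59 = 1.540
L(4,6) = 77, L_eff = 77/255 = 0.301961
t(4,6) = 2.13 - 1.540·0.301961 = 1.665
Σt over all 7·5 pixels = 1113469/25500 ≈ 43.6654510
V = pitch²·Σt = 0.69²·1113469/25500 = 20.789

t(4,6)=1.665 V=20.789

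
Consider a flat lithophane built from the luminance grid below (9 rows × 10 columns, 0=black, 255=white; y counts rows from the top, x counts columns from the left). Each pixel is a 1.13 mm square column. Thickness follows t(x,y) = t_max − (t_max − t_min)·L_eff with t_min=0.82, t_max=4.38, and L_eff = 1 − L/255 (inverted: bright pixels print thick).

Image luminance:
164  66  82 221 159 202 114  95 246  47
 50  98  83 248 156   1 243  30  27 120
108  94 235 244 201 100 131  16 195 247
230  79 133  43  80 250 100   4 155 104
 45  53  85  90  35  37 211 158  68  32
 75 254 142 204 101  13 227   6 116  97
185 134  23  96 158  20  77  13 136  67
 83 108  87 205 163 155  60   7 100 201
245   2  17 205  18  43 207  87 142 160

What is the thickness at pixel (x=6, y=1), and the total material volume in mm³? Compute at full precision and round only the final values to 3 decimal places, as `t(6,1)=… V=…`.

t(6,1)=4.212 V=280.594

span = t_max - t_min = 4.38 - 0.82 = 3.560
L(6,1) = 243, L_eff = 1 - 243/255 = 0.047059 (inverted)
t(6,1) = 4.38 - 3.560·0.047059 = 4.212
Σt over all 9·10 pixels = 1400881/6375 ≈ 219.7460392
V = pitch²·Σt = 1.13²·1400881/6375 = 280.594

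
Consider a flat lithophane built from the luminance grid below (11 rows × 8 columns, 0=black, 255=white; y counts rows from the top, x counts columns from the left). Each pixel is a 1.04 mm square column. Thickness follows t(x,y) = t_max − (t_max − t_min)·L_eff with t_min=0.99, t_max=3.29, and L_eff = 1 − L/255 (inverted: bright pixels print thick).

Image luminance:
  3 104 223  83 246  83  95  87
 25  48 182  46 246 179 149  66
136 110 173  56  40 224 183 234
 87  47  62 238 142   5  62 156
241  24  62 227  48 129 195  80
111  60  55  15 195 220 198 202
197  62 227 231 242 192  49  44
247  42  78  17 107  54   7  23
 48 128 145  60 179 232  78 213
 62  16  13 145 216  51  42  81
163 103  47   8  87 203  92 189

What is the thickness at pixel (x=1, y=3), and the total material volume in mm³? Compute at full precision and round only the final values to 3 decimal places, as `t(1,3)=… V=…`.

span = t_max - t_min = 3.29 - 0.99 = 2.300
L(1,3) = 47, L_eff = 1 - 47/255 = 0.815686 (inverted)
t(1,3) = 3.29 - 2.300·0.815686 = 1.414
Σt over all 11·8 pixels = 180.04
V = pitch²·Σt = 1.04²·180.04 = 194.731

t(1,3)=1.414 V=194.731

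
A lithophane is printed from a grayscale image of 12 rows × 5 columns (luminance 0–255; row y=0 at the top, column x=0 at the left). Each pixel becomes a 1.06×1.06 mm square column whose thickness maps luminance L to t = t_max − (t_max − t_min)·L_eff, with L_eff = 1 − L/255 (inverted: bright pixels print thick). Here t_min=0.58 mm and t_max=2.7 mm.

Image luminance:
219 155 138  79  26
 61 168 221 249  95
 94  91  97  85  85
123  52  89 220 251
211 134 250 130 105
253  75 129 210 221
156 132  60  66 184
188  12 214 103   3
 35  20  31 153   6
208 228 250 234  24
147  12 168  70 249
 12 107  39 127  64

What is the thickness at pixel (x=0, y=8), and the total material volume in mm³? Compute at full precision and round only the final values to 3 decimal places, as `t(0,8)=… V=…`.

t(0,8)=0.871 V=110.263

span = t_max - t_min = 2.7 - 0.58 = 2.120
L(0,8) = 35, L_eff = 1 - 35/255 = 0.862745 (inverted)
t(0,8) = 2.7 - 2.120·0.862745 = 0.871
Σt over all 12·5 pixels = 625604/6375 ≈ 98.1339608
V = pitch²·Σt = 1.06²·625604/6375 = 110.263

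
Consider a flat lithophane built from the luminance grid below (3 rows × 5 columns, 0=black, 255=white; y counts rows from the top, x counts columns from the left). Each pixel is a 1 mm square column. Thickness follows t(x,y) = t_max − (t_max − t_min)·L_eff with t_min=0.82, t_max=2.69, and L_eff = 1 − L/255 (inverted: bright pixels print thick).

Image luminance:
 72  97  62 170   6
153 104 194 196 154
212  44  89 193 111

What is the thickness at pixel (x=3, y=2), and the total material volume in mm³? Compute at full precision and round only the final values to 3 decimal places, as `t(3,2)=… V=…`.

span = t_max - t_min = 2.69 - 0.82 = 1.870
L(3,2) = 193, L_eff = 1 - 193/255 = 0.243137 (inverted)
t(3,2) = 2.69 - 1.870·0.243137 = 2.235
Σt over all 3·5 pixels = 25.918
V = pitch²·Σt = 1²·25.918 = 25.918

t(3,2)=2.235 V=25.918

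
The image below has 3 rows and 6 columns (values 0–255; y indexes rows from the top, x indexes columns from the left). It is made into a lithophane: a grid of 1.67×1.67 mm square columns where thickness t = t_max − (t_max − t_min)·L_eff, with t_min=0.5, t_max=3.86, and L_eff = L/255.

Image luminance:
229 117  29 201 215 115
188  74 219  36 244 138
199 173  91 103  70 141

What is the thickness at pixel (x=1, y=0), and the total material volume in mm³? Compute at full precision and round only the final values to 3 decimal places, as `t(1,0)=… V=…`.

t(1,0)=2.318 V=98.890

span = t_max - t_min = 3.86 - 0.5 = 3.360
L(1,0) = 117, L_eff = 117/255 = 0.458824
t(1,0) = 3.86 - 3.360·0.458824 = 2.318
Σt over all 3·6 pixels = 75349/2125 ≈ 35.4583529
V = pitch²·Σt = 1.67²·75349/2125 = 98.890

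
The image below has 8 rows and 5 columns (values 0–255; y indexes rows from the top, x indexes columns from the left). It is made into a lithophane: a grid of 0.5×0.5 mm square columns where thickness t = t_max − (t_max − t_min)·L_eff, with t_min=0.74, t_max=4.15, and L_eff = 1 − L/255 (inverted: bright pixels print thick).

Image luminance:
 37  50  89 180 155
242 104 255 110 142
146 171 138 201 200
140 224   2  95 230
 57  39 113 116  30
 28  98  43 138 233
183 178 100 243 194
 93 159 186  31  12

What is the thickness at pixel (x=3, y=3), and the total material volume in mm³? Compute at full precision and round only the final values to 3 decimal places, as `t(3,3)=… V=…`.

t(3,3)=2.010 V=24.734

span = t_max - t_min = 4.15 - 0.74 = 3.410
L(3,3) = 95, L_eff = 1 - 95/255 = 0.627451 (inverted)
t(3,3) = 4.15 - 3.410·0.627451 = 2.010
Σt over all 8·5 pixels = 29681/300 ≈ 98.9366667
V = pitch²·Σt = 0.5²·29681/300 = 24.734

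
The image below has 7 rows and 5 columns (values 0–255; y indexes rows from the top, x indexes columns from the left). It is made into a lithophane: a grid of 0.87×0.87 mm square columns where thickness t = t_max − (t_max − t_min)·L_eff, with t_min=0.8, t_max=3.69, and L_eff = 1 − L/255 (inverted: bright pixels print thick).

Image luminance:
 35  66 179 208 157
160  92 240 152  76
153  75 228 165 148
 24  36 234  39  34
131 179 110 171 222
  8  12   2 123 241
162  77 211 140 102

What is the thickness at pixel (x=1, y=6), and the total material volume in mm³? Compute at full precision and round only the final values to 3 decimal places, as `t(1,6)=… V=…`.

t(1,6)=1.673 V=58.869

span = t_max - t_min = 3.69 - 0.8 = 2.890
L(1,6) = 77, L_eff = 1 - 77/255 = 0.698039 (inverted)
t(1,6) = 3.69 - 2.890·0.698039 = 1.673
Σt over all 7·5 pixels = 77.776
V = pitch²·Σt = 0.87²·77.776 = 58.869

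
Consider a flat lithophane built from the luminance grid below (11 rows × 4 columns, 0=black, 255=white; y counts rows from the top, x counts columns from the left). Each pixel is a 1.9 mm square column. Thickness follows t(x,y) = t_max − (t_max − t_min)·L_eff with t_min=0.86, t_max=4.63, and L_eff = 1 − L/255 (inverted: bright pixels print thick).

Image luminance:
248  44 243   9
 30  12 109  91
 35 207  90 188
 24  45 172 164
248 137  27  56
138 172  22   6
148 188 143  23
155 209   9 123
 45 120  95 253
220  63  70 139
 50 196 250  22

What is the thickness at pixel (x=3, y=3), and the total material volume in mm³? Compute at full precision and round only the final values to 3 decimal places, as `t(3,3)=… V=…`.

t(3,3)=3.285 V=405.487

span = t_max - t_min = 4.63 - 0.86 = 3.770
L(3,3) = 164, L_eff = 1 - 164/255 = 0.356863 (inverted)
t(3,3) = 4.63 - 3.770·0.356863 = 3.285
Σt over all 11·4 pixels = 1432123/12750 ≈ 112.3233725
V = pitch²·Σt = 1.9²·1432123/12750 = 405.487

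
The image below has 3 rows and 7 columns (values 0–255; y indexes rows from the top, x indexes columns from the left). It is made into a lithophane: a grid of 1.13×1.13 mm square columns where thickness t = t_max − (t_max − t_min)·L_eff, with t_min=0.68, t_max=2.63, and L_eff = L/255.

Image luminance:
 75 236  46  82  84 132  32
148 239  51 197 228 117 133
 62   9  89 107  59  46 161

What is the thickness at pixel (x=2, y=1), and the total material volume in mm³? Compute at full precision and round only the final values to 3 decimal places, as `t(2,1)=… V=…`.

t(2,1)=2.240 V=47.743

span = t_max - t_min = 2.63 - 0.68 = 1.950
L(2,1) = 51, L_eff = 51/255 = 0.200000
t(2,1) = 2.63 - 1.950·0.200000 = 2.240
Σt over all 3·7 pixels = 31781/850 ≈ 37.3894118
V = pitch²·Σt = 1.13²·31781/850 = 47.743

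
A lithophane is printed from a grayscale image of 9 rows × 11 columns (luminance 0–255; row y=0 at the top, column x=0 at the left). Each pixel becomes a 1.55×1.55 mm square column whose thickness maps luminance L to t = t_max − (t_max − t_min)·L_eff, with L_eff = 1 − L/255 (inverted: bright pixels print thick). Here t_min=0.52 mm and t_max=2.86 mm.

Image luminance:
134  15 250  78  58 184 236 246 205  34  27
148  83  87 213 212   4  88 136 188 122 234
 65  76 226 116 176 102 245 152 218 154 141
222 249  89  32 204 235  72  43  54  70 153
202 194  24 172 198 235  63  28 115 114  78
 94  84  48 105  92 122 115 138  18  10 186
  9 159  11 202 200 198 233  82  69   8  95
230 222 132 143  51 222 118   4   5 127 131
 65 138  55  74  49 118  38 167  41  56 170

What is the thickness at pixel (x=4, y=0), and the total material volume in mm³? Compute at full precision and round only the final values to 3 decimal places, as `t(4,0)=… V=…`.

t(4,0)=1.052 V=391.171

span = t_max - t_min = 2.86 - 0.52 = 2.340
L(4,0) = 58, L_eff = 1 - 58/255 = 0.772549 (inverted)
t(4,0) = 2.86 - 2.340·0.772549 = 1.052
Σt over all 9·11 pixels = 691977/4250 ≈ 162.8181176
V = pitch²·Σt = 1.55²·691977/4250 = 391.171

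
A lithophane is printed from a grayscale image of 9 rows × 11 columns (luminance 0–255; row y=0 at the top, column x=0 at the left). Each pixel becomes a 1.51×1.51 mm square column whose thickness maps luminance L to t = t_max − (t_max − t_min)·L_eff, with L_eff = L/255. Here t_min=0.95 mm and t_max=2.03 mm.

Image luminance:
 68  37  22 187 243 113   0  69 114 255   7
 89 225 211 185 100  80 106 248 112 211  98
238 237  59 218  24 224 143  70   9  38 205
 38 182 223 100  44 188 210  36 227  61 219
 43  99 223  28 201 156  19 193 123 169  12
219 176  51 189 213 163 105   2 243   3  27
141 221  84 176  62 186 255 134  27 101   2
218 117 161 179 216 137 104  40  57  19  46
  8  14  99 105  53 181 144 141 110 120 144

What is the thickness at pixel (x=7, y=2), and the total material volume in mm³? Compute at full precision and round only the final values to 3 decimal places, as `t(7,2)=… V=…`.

t(7,2)=1.734 V=340.109

span = t_max - t_min = 2.03 - 0.95 = 1.080
L(7,2) = 70, L_eff = 70/255 = 0.274510
t(7,2) = 2.03 - 1.080·0.274510 = 1.734
Σt over all 9·11 pixels = 1267893/8500 ≈ 149.1638824
V = pitch²·Σt = 1.51²·1267893/8500 = 340.109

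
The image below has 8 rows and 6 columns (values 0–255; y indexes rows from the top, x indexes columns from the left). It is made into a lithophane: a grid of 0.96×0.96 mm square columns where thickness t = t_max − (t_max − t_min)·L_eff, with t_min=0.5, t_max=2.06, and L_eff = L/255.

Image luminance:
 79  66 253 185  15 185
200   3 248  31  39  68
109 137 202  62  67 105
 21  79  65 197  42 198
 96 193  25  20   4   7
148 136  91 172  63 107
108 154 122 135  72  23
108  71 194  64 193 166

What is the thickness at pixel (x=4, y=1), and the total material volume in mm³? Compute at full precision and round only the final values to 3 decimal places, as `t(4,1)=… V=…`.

t(4,1)=1.821 V=62.216

span = t_max - t_min = 2.06 - 0.5 = 1.560
L(4,1) = 39, L_eff = 39/255 = 0.152941
t(4,1) = 2.06 - 1.560·0.152941 = 1.821
Σt over all 8·6 pixels = 143456/2125 ≈ 67.5087059
V = pitch²·Σt = 0.96²·143456/2125 = 62.216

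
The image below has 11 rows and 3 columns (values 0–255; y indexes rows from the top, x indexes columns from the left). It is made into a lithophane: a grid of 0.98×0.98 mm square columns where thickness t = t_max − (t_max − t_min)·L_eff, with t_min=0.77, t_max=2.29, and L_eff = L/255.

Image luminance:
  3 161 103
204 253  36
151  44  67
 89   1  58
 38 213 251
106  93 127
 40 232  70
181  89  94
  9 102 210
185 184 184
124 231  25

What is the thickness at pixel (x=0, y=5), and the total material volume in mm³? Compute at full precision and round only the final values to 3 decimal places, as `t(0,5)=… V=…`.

t(0,5)=1.658 V=49.919

span = t_max - t_min = 2.29 - 0.77 = 1.520
L(0,5) = 106, L_eff = 106/255 = 0.415686
t(0,5) = 2.29 - 1.520·0.415686 = 1.658
Σt over all 11·3 pixels = 1325419/25500 ≈ 51.9772157
V = pitch²·Σt = 0.98²·1325419/25500 = 49.919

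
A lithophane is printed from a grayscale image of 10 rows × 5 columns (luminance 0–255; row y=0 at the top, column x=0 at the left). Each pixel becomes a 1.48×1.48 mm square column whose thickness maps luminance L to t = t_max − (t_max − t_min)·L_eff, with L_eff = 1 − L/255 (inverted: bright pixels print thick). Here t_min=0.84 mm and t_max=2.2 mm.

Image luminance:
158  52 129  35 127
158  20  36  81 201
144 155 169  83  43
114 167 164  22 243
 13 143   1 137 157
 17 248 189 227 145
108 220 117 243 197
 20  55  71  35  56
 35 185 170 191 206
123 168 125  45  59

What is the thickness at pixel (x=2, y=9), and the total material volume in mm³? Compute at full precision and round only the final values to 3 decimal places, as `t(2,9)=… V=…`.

span = t_max - t_min = 2.2 - 0.84 = 1.360
L(2,9) = 125, L_eff = 1 - 125/255 = 0.509804 (inverted)
t(2,9) = 2.2 - 1.360·0.509804 = 1.507
Σt over all 10·5 pixels = 27764/375 ≈ 74.0373333
V = pitch²·Σt = 1.48²·27764/375 = 162.171

t(2,9)=1.507 V=162.171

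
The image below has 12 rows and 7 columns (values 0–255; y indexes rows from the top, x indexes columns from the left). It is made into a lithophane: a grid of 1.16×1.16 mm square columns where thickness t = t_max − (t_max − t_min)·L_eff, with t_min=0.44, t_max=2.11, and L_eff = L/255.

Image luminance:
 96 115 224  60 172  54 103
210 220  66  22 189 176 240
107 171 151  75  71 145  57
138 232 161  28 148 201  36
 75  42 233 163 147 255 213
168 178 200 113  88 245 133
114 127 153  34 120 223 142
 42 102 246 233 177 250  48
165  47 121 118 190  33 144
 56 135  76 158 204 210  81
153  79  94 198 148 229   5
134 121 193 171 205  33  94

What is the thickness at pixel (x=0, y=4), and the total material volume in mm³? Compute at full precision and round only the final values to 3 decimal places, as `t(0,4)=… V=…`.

span = t_max - t_min = 2.11 - 0.44 = 1.670
L(0,4) = 75, L_eff = 75/255 = 0.294118
t(0,4) = 2.11 - 1.670·0.294118 = 1.619
Σt over all 12·7 pixels = 2594611/25500 ≈ 101.7494510
V = pitch²·Σt = 1.16²·2594611/25500 = 136.914

t(0,4)=1.619 V=136.914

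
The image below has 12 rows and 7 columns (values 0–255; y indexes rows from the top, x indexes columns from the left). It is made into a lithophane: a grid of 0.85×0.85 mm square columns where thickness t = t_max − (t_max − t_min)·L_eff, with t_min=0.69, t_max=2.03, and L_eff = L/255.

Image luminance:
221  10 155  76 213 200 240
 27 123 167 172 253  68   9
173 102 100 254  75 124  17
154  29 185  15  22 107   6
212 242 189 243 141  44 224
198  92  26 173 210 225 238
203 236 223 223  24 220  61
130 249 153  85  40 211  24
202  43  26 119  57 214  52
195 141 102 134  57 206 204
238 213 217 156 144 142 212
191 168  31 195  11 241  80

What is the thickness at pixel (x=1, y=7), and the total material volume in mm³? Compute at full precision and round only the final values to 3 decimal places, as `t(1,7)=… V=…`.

t(1,7)=0.722 V=78.298

span = t_max - t_min = 2.03 - 0.69 = 1.340
L(1,7) = 249, L_eff = 249/255 = 0.976471
t(1,7) = 2.03 - 1.340·0.976471 = 0.722
Σt over all 12·7 pixels = 1381721/12750 ≈ 108.3702745
V = pitch²·Σt = 0.85²·1381721/12750 = 78.298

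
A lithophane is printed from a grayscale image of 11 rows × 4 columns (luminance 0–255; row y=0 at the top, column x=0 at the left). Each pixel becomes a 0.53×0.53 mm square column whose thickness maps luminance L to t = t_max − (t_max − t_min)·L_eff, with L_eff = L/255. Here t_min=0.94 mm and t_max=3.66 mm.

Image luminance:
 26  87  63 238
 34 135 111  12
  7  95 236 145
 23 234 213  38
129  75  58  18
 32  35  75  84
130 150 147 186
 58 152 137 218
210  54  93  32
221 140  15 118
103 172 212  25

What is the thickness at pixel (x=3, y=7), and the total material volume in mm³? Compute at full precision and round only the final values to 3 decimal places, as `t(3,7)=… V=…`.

span = t_max - t_min = 3.66 - 0.94 = 2.720
L(3,7) = 218, L_eff = 218/255 = 0.854902
t(3,7) = 3.66 - 2.720·0.854902 = 1.335
Σt over all 11·4 pixels = 110.096
V = pitch²·Σt = 0.53²·110.096 = 30.926

t(3,7)=1.335 V=30.926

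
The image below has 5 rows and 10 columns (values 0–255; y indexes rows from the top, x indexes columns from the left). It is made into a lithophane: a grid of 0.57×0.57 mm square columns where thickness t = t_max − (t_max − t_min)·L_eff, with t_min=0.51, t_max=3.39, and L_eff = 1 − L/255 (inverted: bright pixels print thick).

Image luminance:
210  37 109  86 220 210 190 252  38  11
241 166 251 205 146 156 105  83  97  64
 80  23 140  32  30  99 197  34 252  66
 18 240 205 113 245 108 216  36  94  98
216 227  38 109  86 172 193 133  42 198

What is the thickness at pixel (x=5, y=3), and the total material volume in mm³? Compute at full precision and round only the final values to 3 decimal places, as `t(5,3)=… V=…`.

t(5,3)=1.730 V=32.566

span = t_max - t_min = 3.39 - 0.51 = 2.880
L(5,3) = 108, L_eff = 1 - 108/255 = 0.576471 (inverted)
t(5,3) = 3.39 - 2.880·0.576471 = 1.730
Σt over all 5·10 pixels = 425991/4250 ≈ 100.2331765
V = pitch²·Σt = 0.57²·425991/4250 = 32.566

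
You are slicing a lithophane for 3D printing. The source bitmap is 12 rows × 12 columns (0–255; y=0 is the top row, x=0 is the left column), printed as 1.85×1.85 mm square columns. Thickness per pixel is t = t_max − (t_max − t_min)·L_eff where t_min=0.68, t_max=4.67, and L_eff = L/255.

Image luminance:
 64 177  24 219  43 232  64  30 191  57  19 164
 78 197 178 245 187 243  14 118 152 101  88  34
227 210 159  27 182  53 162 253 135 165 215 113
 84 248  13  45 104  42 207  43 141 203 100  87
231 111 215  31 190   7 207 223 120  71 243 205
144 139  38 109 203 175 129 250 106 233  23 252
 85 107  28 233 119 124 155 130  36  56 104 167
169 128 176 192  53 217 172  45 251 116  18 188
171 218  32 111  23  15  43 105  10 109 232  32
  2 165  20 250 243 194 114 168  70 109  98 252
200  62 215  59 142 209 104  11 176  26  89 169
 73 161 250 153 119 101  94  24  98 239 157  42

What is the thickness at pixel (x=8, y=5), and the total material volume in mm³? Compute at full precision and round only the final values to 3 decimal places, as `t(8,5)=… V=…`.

span = t_max - t_min = 4.67 - 0.68 = 3.990
L(8,5) = 106, L_eff = 106/255 = 0.415686
t(8,5) = 4.67 - 3.990·0.415686 = 3.011
Σt over all 12·12 pixels = 161981/425 ≈ 381.1317647
V = pitch²·Σt = 1.85²·161981/425 = 1304.423

t(8,5)=3.011 V=1304.423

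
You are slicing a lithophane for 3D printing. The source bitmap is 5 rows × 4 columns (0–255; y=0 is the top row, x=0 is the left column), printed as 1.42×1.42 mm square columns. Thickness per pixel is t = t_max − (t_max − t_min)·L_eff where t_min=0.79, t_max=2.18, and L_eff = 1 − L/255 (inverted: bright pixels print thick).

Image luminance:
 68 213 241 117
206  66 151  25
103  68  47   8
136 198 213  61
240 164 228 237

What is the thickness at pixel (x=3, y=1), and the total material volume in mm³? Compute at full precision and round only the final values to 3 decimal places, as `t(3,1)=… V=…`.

t(3,1)=0.926 V=62.525

span = t_max - t_min = 2.18 - 0.79 = 1.390
L(3,1) = 25, L_eff = 1 - 25/255 = 0.901961 (inverted)
t(3,1) = 2.18 - 1.390·0.901961 = 0.926
Σt over all 5·4 pixels = 26357/850 ≈ 31.0082353
V = pitch²·Σt = 1.42²·26357/850 = 62.525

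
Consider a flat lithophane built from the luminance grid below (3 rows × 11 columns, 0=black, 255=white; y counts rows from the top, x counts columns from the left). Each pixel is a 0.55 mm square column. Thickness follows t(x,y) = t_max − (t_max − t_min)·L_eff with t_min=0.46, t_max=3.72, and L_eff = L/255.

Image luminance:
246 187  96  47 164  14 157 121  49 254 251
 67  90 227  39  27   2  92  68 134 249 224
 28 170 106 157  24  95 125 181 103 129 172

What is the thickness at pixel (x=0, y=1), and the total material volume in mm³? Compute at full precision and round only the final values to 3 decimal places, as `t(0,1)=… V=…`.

t(0,1)=2.863 V=21.298

span = t_max - t_min = 3.72 - 0.46 = 3.260
L(0,1) = 67, L_eff = 67/255 = 0.262745
t(0,1) = 3.72 - 3.260·0.262745 = 2.863
Σt over all 3·11 pixels = 59847/850 ≈ 70.4082353
V = pitch²·Σt = 0.55²·59847/850 = 21.298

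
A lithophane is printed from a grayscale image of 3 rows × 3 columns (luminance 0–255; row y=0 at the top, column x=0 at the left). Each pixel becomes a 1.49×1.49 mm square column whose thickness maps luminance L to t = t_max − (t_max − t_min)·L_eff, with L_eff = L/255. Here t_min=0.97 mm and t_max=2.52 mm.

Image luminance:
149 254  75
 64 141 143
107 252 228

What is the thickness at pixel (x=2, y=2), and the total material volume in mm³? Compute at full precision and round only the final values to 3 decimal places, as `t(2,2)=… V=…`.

span = t_max - t_min = 2.52 - 0.97 = 1.550
L(2,2) = 228, L_eff = 228/255 = 0.894118
t(2,2) = 2.52 - 1.550·0.894118 = 1.134
Σt over all 3·3 pixels = 4791/340 ≈ 14.0911765
V = pitch²·Σt = 1.49²·4791/340 = 31.284

t(2,2)=1.134 V=31.284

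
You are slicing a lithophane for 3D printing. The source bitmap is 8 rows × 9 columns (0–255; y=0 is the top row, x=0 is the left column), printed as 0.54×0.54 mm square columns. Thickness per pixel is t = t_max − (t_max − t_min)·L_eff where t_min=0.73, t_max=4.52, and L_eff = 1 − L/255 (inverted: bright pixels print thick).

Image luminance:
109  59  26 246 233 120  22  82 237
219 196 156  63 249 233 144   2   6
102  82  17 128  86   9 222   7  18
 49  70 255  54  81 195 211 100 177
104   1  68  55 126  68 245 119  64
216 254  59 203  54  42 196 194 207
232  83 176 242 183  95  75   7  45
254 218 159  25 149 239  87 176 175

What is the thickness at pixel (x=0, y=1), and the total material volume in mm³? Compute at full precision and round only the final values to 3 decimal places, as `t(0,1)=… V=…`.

t(0,1)=3.985 V=55.026

span = t_max - t_min = 4.52 - 0.73 = 3.790
L(0,1) = 219, L_eff = 1 - 219/255 = 0.141176 (inverted)
t(0,1) = 4.52 - 3.790·0.141176 = 3.985
Σt over all 8·9 pixels = 240596/1275 ≈ 188.7027451
V = pitch²·Σt = 0.54²·240596/1275 = 55.026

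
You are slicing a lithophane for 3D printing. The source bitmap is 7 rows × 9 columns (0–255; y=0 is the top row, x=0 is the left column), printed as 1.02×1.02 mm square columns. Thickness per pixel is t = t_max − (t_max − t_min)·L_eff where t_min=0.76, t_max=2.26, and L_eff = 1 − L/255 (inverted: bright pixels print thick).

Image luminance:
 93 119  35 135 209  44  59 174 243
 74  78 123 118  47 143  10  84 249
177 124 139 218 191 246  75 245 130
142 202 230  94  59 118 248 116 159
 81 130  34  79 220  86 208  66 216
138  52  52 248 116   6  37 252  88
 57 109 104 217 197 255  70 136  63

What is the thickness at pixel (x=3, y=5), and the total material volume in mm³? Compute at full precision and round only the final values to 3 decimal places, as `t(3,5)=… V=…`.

span = t_max - t_min = 2.26 - 0.76 = 1.500
L(3,5) = 248, L_eff = 1 - 248/255 = 0.027451 (inverted)
t(3,5) = 2.26 - 1.500·0.027451 = 2.219
Σt over all 7·9 pixels = 82033/850 ≈ 96.5094118
V = pitch²·Σt = 1.02²·82033/850 = 100.408

t(3,5)=2.219 V=100.408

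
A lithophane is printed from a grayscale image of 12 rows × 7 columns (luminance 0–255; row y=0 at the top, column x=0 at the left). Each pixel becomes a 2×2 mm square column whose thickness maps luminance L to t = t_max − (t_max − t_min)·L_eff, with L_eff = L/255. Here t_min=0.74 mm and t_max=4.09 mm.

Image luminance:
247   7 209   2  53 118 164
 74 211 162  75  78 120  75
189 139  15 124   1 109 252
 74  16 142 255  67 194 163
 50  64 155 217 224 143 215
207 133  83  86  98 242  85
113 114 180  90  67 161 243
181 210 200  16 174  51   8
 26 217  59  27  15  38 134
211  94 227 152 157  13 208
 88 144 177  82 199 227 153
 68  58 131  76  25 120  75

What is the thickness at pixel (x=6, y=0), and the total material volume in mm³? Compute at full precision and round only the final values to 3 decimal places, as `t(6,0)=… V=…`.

span = t_max - t_min = 4.09 - 0.74 = 3.350
L(6,0) = 164, L_eff = 164/255 = 0.643137
t(6,0) = 4.09 - 3.350·0.643137 = 1.935
Σt over all 12·7 pixels = 529487/2550 ≈ 207.6419608
V = pitch²·Σt = 2²·529487/2550 = 830.568

t(6,0)=1.935 V=830.568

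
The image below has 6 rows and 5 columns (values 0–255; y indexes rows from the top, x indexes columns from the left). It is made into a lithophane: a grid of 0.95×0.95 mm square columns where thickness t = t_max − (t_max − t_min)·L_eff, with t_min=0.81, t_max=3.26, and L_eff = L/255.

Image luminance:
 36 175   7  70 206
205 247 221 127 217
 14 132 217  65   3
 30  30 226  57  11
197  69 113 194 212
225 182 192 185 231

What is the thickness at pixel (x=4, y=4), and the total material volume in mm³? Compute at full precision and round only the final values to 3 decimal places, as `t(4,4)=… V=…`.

span = t_max - t_min = 3.26 - 0.81 = 2.450
L(4,4) = 212, L_eff = 212/255 = 0.831373
t(4,4) = 3.26 - 2.450·0.831373 = 1.223
Σt over all 6·5 pixels = 74519/1275 ≈ 58.4462745
V = pitch²·Σt = 0.95²·74519/1275 = 52.748

t(4,4)=1.223 V=52.748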